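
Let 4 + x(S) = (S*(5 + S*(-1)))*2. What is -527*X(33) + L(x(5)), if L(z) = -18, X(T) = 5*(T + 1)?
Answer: -89608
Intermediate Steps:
X(T) = 5 + 5*T (X(T) = 5*(1 + T) = 5 + 5*T)
x(S) = -4 + 2*S*(5 - S) (x(S) = -4 + (S*(5 + S*(-1)))*2 = -4 + (S*(5 - S))*2 = -4 + 2*S*(5 - S))
-527*X(33) + L(x(5)) = -527*(5 + 5*33) - 18 = -527*(5 + 165) - 18 = -527*170 - 18 = -89590 - 18 = -89608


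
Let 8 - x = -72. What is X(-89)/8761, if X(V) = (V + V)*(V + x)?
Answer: 1602/8761 ≈ 0.18286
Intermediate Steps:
x = 80 (x = 8 - 1*(-72) = 8 + 72 = 80)
X(V) = 2*V*(80 + V) (X(V) = (V + V)*(V + 80) = (2*V)*(80 + V) = 2*V*(80 + V))
X(-89)/8761 = (2*(-89)*(80 - 89))/8761 = (2*(-89)*(-9))*(1/8761) = 1602*(1/8761) = 1602/8761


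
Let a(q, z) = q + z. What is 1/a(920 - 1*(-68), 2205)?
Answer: 1/3193 ≈ 0.00031319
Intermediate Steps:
1/a(920 - 1*(-68), 2205) = 1/((920 - 1*(-68)) + 2205) = 1/((920 + 68) + 2205) = 1/(988 + 2205) = 1/3193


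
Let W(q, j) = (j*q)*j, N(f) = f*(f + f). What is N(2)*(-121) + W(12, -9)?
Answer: 4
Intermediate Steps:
N(f) = 2*f² (N(f) = f*(2*f) = 2*f²)
W(q, j) = q*j²
N(2)*(-121) + W(12, -9) = (2*2²)*(-121) + 12*(-9)² = (2*4)*(-121) + 12*81 = 8*(-121) + 972 = -968 + 972 = 4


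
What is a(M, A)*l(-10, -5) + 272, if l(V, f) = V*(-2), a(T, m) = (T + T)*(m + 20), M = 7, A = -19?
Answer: 552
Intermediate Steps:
a(T, m) = 2*T*(20 + m) (a(T, m) = (2*T)*(20 + m) = 2*T*(20 + m))
l(V, f) = -2*V
a(M, A)*l(-10, -5) + 272 = (2*7*(20 - 19))*(-2*(-10)) + 272 = (2*7*1)*20 + 272 = 14*20 + 272 = 280 + 272 = 552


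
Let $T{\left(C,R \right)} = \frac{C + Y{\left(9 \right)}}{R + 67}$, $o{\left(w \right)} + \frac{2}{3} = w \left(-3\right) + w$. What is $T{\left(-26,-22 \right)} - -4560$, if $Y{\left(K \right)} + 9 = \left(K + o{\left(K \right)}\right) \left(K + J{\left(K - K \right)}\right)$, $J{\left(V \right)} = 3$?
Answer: $\frac{205049}{45} \approx 4556.6$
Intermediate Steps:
$o{\left(w \right)} = - \frac{2}{3} - 2 w$ ($o{\left(w \right)} = - \frac{2}{3} + \left(w \left(-3\right) + w\right) = - \frac{2}{3} + \left(- 3 w + w\right) = - \frac{2}{3} - 2 w$)
$Y{\left(K \right)} = -9 + \left(3 + K\right) \left(- \frac{2}{3} - K\right)$ ($Y{\left(K \right)} = -9 + \left(K - \left(\frac{2}{3} + 2 K\right)\right) \left(K + 3\right) = -9 + \left(- \frac{2}{3} - K\right) \left(3 + K\right) = -9 + \left(3 + K\right) \left(- \frac{2}{3} - K\right)$)
$T{\left(C,R \right)} = \frac{-125 + C}{67 + R}$ ($T{\left(C,R \right)} = \frac{C - 125}{R + 67} = \frac{C - 125}{67 + R} = \frac{-125 + C}{67 + R}$)
$T{\left(-26,-22 \right)} - -4560 = \frac{-125 - 26}{67 - 22} - -4560 = \frac{1}{45} \left(-151\right) + 4560 = - \frac{151}{45} + 4560 = \frac{205049}{45}$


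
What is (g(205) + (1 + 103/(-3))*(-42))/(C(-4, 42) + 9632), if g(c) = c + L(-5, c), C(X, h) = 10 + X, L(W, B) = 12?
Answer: 1617/9638 ≈ 0.16777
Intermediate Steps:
g(c) = 12 + c (g(c) = c + 12 = 12 + c)
(g(205) + (1 + 103/(-3))*(-42))/(C(-4, 42) + 9632) = ((12 + 205) + (1 + 103/(-3))*(-42))/((10 - 4) + 9632) = (217 + (1 + 103*(-⅓))*(-42))/(6 + 9632) = (217 + (1 - 103/3)*(-42))/9638 = (217 - 100/3*(-42))*(1/9638) = (217 + 1400)*(1/9638) = 1617*(1/9638) = 1617/9638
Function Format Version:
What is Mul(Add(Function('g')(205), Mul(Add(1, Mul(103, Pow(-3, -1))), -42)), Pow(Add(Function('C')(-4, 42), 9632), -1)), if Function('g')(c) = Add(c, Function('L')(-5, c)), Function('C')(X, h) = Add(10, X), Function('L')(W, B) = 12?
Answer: Rational(1617, 9638) ≈ 0.16777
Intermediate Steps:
Function('g')(c) = Add(12, c) (Function('g')(c) = Add(c, 12) = Add(12, c))
Mul(Add(Function('g')(205), Mul(Add(1, Mul(103, Pow(-3, -1))), -42)), Pow(Add(Function('C')(-4, 42), 9632), -1)) = Mul(Add(Add(12, 205), Mul(Add(1, Mul(103, Pow(-3, -1))), -42)), Pow(Add(Add(10, -4), 9632), -1)) = Mul(Add(217, Mul(Add(1, Mul(103, Rational(-1, 3))), -42)), Pow(Add(6, 9632), -1)) = Mul(Add(217, Mul(Add(1, Rational(-103, 3)), -42)), Pow(9638, -1)) = Mul(Add(217, Mul(Rational(-100, 3), -42)), Rational(1, 9638)) = Mul(Add(217, 1400), Rational(1, 9638)) = Mul(1617, Rational(1, 9638)) = Rational(1617, 9638)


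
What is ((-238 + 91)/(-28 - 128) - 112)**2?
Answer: 33350625/2704 ≈ 12334.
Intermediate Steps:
((-238 + 91)/(-28 - 128) - 112)**2 = (-147/(-156) - 112)**2 = (-147*(-1/156) - 112)**2 = (49/52 - 112)**2 = (-5775/52)**2 = 33350625/2704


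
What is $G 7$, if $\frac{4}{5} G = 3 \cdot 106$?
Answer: $\frac{5565}{2} \approx 2782.5$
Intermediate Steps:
$G = \frac{795}{2}$ ($G = \frac{5 \cdot 3 \cdot 106}{4} = \frac{5}{4} \cdot 318 = \frac{795}{2} \approx 397.5$)
$G 7 = \frac{795}{2} \cdot 7 = \frac{5565}{2}$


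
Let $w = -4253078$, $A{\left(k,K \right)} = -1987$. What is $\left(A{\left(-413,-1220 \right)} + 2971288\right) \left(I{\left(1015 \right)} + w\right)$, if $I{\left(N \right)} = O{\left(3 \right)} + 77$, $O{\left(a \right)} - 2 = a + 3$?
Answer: $-12628416367893$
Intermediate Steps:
$O{\left(a \right)} = 5 + a$ ($O{\left(a \right)} = 2 + \left(a + 3\right) = 2 + \left(3 + a\right) = 5 + a$)
$I{\left(N \right)} = 85$ ($I{\left(N \right)} = \left(5 + 3\right) + 77 = 8 + 77 = 85$)
$\left(A{\left(-413,-1220 \right)} + 2971288\right) \left(I{\left(1015 \right)} + w\right) = \left(-1987 + 2971288\right) \left(85 - 4253078\right) = 2969301 \left(-4252993\right) = -12628416367893$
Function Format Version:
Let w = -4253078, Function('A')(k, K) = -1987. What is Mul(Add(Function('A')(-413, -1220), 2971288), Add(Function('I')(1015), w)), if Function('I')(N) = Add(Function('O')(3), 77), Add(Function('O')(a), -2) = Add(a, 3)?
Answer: -12628416367893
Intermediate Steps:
Function('O')(a) = Add(5, a) (Function('O')(a) = Add(2, Add(a, 3)) = Add(2, Add(3, a)) = Add(5, a))
Function('I')(N) = 85 (Function('I')(N) = Add(Add(5, 3), 77) = Add(8, 77) = 85)
Mul(Add(Function('A')(-413, -1220), 2971288), Add(Function('I')(1015), w)) = Mul(Add(-1987, 2971288), Add(85, -4253078)) = Mul(2969301, -4252993) = -12628416367893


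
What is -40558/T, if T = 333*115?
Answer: -40558/38295 ≈ -1.0591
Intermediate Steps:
T = 38295
-40558/T = -40558/38295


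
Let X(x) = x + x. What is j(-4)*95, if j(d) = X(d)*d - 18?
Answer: 1330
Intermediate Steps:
X(x) = 2*x
j(d) = -18 + 2*d**2 (j(d) = (2*d)*d - 18 = 2*d**2 - 18 = -18 + 2*d**2)
j(-4)*95 = (-18 + 2*(-4)**2)*95 = (-18 + 2*16)*95 = (-18 + 32)*95 = 14*95 = 1330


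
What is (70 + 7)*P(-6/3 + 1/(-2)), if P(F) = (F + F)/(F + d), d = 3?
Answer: -770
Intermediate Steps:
P(F) = 2*F/(3 + F) (P(F) = (F + F)/(F + 3) = (2*F)/(3 + F) = 2*F/(3 + F))
(70 + 7)*P(-6/3 + 1/(-2)) = (70 + 7)*(2*(-6/3 + 1/(-2))/(3 + (-6/3 + 1/(-2)))) = 77*(2*(-6*⅓ + 1*(-½))/(3 + (-6*⅓ + 1*(-½)))) = 77*(2*(-2 - ½)/(3 + (-2 - ½))) = 77*(2*(-5/2)/(3 - 5/2)) = 77*(2*(-5/2)/(½)) = 77*(2*(-5/2)*2) = 77*(-10) = -770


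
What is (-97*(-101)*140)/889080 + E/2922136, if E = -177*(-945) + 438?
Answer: 103926116953/64950316872 ≈ 1.6001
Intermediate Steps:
E = 167703 (E = 167265 + 438 = 167703)
(-97*(-101)*140)/889080 + E/2922136 = (-97*(-101)*140)/889080 + 167703/2922136 = (9797*140)*(1/889080) + 167703*(1/2922136) = 1371580*(1/889080) + 167703/2922136 = 68579/44454 + 167703/2922136 = 103926116953/64950316872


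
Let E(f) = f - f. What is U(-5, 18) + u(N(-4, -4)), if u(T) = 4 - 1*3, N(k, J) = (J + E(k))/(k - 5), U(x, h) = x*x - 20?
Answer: 6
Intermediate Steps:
U(x, h) = -20 + x**2 (U(x, h) = x**2 - 20 = -20 + x**2)
E(f) = 0
N(k, J) = J/(-5 + k) (N(k, J) = (J + 0)/(k - 5) = J/(-5 + k))
u(T) = 1 (u(T) = 4 - 3 = 1)
U(-5, 18) + u(N(-4, -4)) = (-20 + (-5)**2) + 1 = (-20 + 25) + 1 = 5 + 1 = 6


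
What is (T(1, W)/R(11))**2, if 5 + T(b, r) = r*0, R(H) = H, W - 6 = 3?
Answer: 25/121 ≈ 0.20661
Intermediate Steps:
W = 9 (W = 6 + 3 = 9)
T(b, r) = -5 (T(b, r) = -5 + r*0 = -5 + 0 = -5)
(T(1, W)/R(11))**2 = (-5/11)**2 = 25/121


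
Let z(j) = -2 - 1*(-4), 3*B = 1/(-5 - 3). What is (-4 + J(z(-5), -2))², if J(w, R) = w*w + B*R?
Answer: 1/144 ≈ 0.0069444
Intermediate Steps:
B = -1/24 (B = 1/(3*(-5 - 3)) = (⅓)/(-8) = (⅓)*(-⅛) = -1/24 ≈ -0.041667)
z(j) = 2 (z(j) = -2 + 4 = 2)
J(w, R) = w² - R/24 (J(w, R) = w*w - R/24 = w² - R/24)
(-4 + J(z(-5), -2))² = (-4 + (2² - 1/24*(-2)))² = (-4 + (4 + 1/12))² = (-4 + 49/12)² = (1/12)² = 1/144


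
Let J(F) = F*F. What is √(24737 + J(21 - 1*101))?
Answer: √31137 ≈ 176.46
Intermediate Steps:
J(F) = F²
√(24737 + J(21 - 1*101)) = √(24737 + (21 - 1*101)²) = √(24737 + (21 - 101)²) = √(24737 + (-80)²) = √(24737 + 6400) = √31137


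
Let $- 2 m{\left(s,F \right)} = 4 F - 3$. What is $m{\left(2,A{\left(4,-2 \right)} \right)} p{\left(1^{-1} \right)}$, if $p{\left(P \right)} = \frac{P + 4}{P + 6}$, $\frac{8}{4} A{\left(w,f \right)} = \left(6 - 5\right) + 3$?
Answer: $- \frac{25}{14} \approx -1.7857$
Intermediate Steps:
$A{\left(w,f \right)} = 2$ ($A{\left(w,f \right)} = \frac{\left(6 - 5\right) + 3}{2} = \frac{1 + 3}{2} = \frac{1}{2} \cdot 4 = 2$)
$p{\left(P \right)} = \frac{4 + P}{6 + P}$
$m{\left(s,F \right)} = \frac{3}{2} - 2 F$ ($m{\left(s,F \right)} = - \frac{4 F - 3}{2} = - \frac{-3 + 4 F}{2} = \frac{3}{2} - 2 F$)
$m{\left(2,A{\left(4,-2 \right)} \right)} p{\left(1^{-1} \right)} = \left(\frac{3}{2} - 4\right) \frac{4 + 1^{-1}}{6 + 1^{-1}} = \left(\frac{3}{2} - 4\right) \frac{4 + 1}{6 + 1} = - \frac{5 \cdot \frac{1}{7} \cdot 5}{2} = \left(- \frac{5}{2}\right) \frac{5}{7} = - \frac{25}{14}$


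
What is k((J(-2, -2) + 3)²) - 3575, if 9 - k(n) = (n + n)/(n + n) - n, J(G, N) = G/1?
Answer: -3566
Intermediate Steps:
J(G, N) = G (J(G, N) = G*1 = G)
k(n) = 8 + n (k(n) = 9 - ((n + n)/(n + n) - n) = 9 - ((2*n)/((2*n)) - n) = 9 - ((2*n)*(1/(2*n)) - n) = 9 - (1 - n) = 9 + (-1 + n) = 8 + n)
k((J(-2, -2) + 3)²) - 3575 = (8 + (-2 + 3)²) - 3575 = (8 + 1²) - 3575 = (8 + 1) - 3575 = 9 - 3575 = -3566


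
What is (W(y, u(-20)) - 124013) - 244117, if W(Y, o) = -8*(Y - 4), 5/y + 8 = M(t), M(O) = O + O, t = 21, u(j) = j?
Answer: -6257686/17 ≈ -3.6810e+5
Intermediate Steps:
M(O) = 2*O
y = 5/34 (y = 5/(-8 + 2*21) = 5/(-8 + 42) = 5/34 ≈ 0.14706)
W(Y, o) = 32 - 8*Y (W(Y, o) = -8*(-4 + Y) = 32 - 8*Y)
(W(y, u(-20)) - 124013) - 244117 = ((32 - 8*5/34) - 124013) - 244117 = ((32 - 20/17) - 124013) - 244117 = (524/17 - 124013) - 244117 = -2107697/17 - 244117 = -6257686/17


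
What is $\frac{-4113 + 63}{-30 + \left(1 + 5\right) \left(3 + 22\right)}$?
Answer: $- \frac{135}{4} \approx -33.75$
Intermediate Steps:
$\frac{-4113 + 63}{-30 + \left(1 + 5\right) \left(3 + 22\right)} = - \frac{4050}{-30 + 6 \cdot 25} = - \frac{4050}{-30 + 150} = - \frac{4050}{120} = \left(-4050\right) \frac{1}{120} = - \frac{135}{4}$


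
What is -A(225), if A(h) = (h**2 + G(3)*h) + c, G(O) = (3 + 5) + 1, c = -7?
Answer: -52643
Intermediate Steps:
G(O) = 9 (G(O) = 8 + 1 = 9)
A(h) = -7 + h**2 + 9*h (A(h) = (h**2 + 9*h) - 7 = -7 + h**2 + 9*h)
-A(225) = -(-7 + 225**2 + 9*225) = -(-7 + 50625 + 2025) = -1*52643 = -52643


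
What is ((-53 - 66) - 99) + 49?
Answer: -169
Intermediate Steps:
((-53 - 66) - 99) + 49 = (-119 - 99) + 49 = -218 + 49 = -169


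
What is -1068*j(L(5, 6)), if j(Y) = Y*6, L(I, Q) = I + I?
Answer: -64080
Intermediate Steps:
L(I, Q) = 2*I
j(Y) = 6*Y
-1068*j(L(5, 6)) = -6408*2*5 = -6408*10 = -1068*60 = -64080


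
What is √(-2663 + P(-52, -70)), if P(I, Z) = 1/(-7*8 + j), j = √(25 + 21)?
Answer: √(-149129 + 2663*√46)/√(56 - √46) ≈ 51.604*I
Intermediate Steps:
j = √46 ≈ 6.7823
P(I, Z) = 1/(-56 + √46) (P(I, Z) = 1/(-7*8 + √46) = 1/(-56 + √46))
√(-2663 + P(-52, -70)) = √(-2663 + (-28/1545 - √46/3090)) = √(-4114363/1545 - √46/3090)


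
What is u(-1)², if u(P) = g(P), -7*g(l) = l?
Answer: 1/49 ≈ 0.020408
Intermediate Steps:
g(l) = -l/7
u(P) = -P/7
u(-1)² = (-⅐*(-1))² = (⅐)² = 1/49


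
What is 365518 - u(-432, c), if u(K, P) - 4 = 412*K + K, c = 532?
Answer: 543930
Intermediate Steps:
u(K, P) = 4 + 413*K (u(K, P) = 4 + (412*K + K) = 4 + 413*K)
365518 - u(-432, c) = 365518 - (4 + 413*(-432)) = 365518 - (4 - 178416) = 365518 - 1*(-178412) = 365518 + 178412 = 543930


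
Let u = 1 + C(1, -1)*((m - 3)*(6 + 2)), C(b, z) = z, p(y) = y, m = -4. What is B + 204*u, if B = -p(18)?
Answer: 11610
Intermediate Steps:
B = -18 (B = -1*18 = -18)
u = 57 (u = 1 - (-4 - 3)*(6 + 2) = 1 - (-7)*8 = 1 - 1*(-56) = 1 + 56 = 57)
B + 204*u = -18 + 204*57 = -18 + 11628 = 11610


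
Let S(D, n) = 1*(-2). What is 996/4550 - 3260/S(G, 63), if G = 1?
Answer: 3708748/2275 ≈ 1630.2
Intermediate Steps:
S(D, n) = -2
996/4550 - 3260/S(G, 63) = 996/4550 - 3260/(-2) = 996*(1/4550) - 3260*(-½) = 498/2275 + 1630 = 3708748/2275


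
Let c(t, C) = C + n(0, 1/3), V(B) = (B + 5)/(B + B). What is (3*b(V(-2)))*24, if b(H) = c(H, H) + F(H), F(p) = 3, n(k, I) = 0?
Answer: 162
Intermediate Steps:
V(B) = (5 + B)/(2*B) (V(B) = (5 + B)/((2*B)) = (5 + B)*(1/(2*B)) = (5 + B)/(2*B))
c(t, C) = C (c(t, C) = C + 0 = C)
b(H) = 3 + H (b(H) = H + 3 = 3 + H)
(3*b(V(-2)))*24 = (3*(3 + (½)*(5 - 2)/(-2)))*24 = (3*(3 + (½)*(-½)*3))*24 = (3*(3 - ¾))*24 = (3*(9/4))*24 = (27/4)*24 = 162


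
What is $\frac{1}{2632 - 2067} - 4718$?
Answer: $- \frac{2665669}{565} \approx -4718.0$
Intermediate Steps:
$\frac{1}{2632 - 2067} - 4718 = \frac{1}{565} - 4718 = - \frac{2665669}{565}$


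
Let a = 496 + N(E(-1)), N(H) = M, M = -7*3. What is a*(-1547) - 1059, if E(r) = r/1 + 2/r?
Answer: -735884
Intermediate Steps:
M = -21
E(r) = r + 2/r (E(r) = r*1 + 2/r = r + 2/r)
N(H) = -21
a = 475 (a = 496 - 21 = 475)
a*(-1547) - 1059 = 475*(-1547) - 1059 = -734825 - 1059 = -735884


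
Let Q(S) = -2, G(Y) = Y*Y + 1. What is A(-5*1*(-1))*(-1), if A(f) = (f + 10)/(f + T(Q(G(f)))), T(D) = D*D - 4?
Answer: -3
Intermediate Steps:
G(Y) = 1 + Y² (G(Y) = Y² + 1 = 1 + Y²)
T(D) = -4 + D² (T(D) = D² - 4 = -4 + D²)
A(f) = (10 + f)/f (A(f) = (f + 10)/(f + (-4 + (-2)²)) = (10 + f)/(f + (-4 + 4)) = (10 + f)/(f + 0) = (10 + f)/f)
A(-5*1*(-1))*(-1) = ((10 - 5*1*(-1))/((-5*1*(-1))))*(-1) = ((10 - 5*(-1))/((-5*(-1))))*(-1) = ((10 + 5)/5)*(-1) = ((⅕)*15)*(-1) = 3*(-1) = -3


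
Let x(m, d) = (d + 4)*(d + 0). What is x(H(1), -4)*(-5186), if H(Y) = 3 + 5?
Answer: 0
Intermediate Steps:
H(Y) = 8
x(m, d) = d*(4 + d) (x(m, d) = (4 + d)*d = d*(4 + d))
x(H(1), -4)*(-5186) = -4*(4 - 4)*(-5186) = -4*0*(-5186) = 0*(-5186) = 0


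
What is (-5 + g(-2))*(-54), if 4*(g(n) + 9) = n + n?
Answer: 810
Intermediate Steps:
g(n) = -9 + n/2 (g(n) = -9 + (n + n)/4 = -9 + (2*n)/4 = -9 + n/2)
(-5 + g(-2))*(-54) = (-5 + (-9 + (½)*(-2)))*(-54) = (-5 + (-9 - 1))*(-54) = (-5 - 10)*(-54) = -15*(-54) = 810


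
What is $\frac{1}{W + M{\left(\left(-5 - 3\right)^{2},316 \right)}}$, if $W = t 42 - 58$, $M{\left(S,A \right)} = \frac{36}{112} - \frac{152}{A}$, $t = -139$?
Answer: $- \frac{2212}{13042305} \approx -0.0001696$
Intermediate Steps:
$M{\left(S,A \right)} = \frac{9}{28} - \frac{152}{A}$ ($M{\left(S,A \right)} = 36 \cdot \frac{1}{112} - \frac{152}{A} = \frac{9}{28} - \frac{152}{A}$)
$W = -5896$ ($W = \left(-139\right) 42 - 58 = -5838 - 58 = -5896$)
$\frac{1}{W + M{\left(\left(-5 - 3\right)^{2},316 \right)}} = \frac{1}{-5896 + \left(\frac{9}{28} - \frac{152}{316}\right)} = \frac{1}{-5896 + \left(\frac{9}{28} - \frac{38}{79}\right)} = \frac{1}{-5896 - \frac{353}{2212}} = \frac{1}{- \frac{13042305}{2212}} = - \frac{2212}{13042305}$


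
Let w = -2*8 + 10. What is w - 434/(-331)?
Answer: -1552/331 ≈ -4.6888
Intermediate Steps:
w = -6 (w = -16 + 10 = -6)
w - 434/(-331) = -6 - 434/(-331) = -6 - 434*(-1/331) = -6 + 434/331 = -1552/331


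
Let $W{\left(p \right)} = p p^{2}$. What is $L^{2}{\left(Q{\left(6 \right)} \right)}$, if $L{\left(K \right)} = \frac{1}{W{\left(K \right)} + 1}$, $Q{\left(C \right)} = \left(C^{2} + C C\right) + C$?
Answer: $\frac{1}{225200549809} \approx 4.4405 \cdot 10^{-12}$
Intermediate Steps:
$Q{\left(C \right)} = C + 2 C^{2}$ ($Q{\left(C \right)} = \left(C^{2} + C^{2}\right) + C = 2 C^{2} + C = C + 2 C^{2}$)
$W{\left(p \right)} = p^{3}$
$L{\left(K \right)} = \frac{1}{1 + K^{3}}$ ($L{\left(K \right)} = \frac{1}{K^{3} + 1} = \frac{1}{1 + K^{3}}$)
$L^{2}{\left(Q{\left(6 \right)} \right)} = \left(\frac{1}{1 + \left(6 \left(1 + 2 \cdot 6\right)\right)^{3}}\right)^{2} = \left(\frac{1}{1 + \left(6 \left(1 + 12\right)\right)^{3}}\right)^{2} = \left(\frac{1}{1 + \left(6 \cdot 13\right)^{3}}\right)^{2} = \left(\frac{1}{1 + 78^{3}}\right)^{2} = \left(\frac{1}{1 + 474552}\right)^{2} = \left(\frac{1}{474553}\right)^{2} = \frac{1}{225200549809}$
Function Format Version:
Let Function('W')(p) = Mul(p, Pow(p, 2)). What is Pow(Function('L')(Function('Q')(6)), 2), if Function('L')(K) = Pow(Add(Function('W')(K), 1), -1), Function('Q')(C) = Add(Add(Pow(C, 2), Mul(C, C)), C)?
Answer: Rational(1, 225200549809) ≈ 4.4405e-12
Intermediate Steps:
Function('Q')(C) = Add(C, Mul(2, Pow(C, 2))) (Function('Q')(C) = Add(Add(Pow(C, 2), Pow(C, 2)), C) = Add(Mul(2, Pow(C, 2)), C) = Add(C, Mul(2, Pow(C, 2))))
Function('W')(p) = Pow(p, 3)
Function('L')(K) = Pow(Add(1, Pow(K, 3)), -1) (Function('L')(K) = Pow(Add(Pow(K, 3), 1), -1) = Pow(Add(1, Pow(K, 3)), -1))
Pow(Function('L')(Function('Q')(6)), 2) = Pow(Pow(Add(1, Pow(Mul(6, Add(1, Mul(2, 6))), 3)), -1), 2) = Pow(Pow(Add(1, Pow(Mul(6, Add(1, 12)), 3)), -1), 2) = Pow(Pow(Add(1, Pow(Mul(6, 13), 3)), -1), 2) = Pow(Pow(Add(1, Pow(78, 3)), -1), 2) = Pow(Pow(Add(1, 474552), -1), 2) = Pow(Pow(474553, -1), 2) = Pow(Rational(1, 474553), 2) = Rational(1, 225200549809)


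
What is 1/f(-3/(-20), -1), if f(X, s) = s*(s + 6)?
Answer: -⅕ ≈ -0.20000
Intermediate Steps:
f(X, s) = s*(6 + s)
1/f(-3/(-20), -1) = 1/(-(6 - 1)) = 1/(-1*5) = 1/(-5) = -⅕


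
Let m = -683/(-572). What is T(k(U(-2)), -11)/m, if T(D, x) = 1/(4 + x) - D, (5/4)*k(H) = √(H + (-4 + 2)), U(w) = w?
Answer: -572/4781 - 4576*I/3415 ≈ -0.11964 - 1.34*I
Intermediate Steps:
m = 683/572 (m = -683*(-1/572) = 683/572 ≈ 1.1941)
k(H) = 4*√(-2 + H)/5 (k(H) = 4*√(H + (-4 + 2))/5 = 4*√(H - 2)/5 = 4*√(-2 + H)/5)
T(k(U(-2)), -11)/m = ((1 - 16*√(-2 - 2)/5 - 1*4*√(-2 - 2)/5*(-11))/(4 - 11))/(683/572) = ((1 - 16*√(-4)/5 - 1*4*√(-4)/5*(-11))/(-7))*(572/683) = -(1 - 16*2*I/5 - 1*4*(2*I)/5*(-11))/7*(572/683) = -(1 - 32*I/5 - 1*8*I/5*(-11))/7*(572/683) = -(1 - 32*I/5 + 88*I/5)/7*(572/683) = -(1 + 56*I/5)/7*(572/683) = (-⅐ - 8*I/5)*(572/683) = -572/4781 - 4576*I/3415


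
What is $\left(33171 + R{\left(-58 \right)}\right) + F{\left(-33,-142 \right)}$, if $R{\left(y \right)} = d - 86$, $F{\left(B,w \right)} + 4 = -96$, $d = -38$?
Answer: $32947$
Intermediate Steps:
$F{\left(B,w \right)} = -100$ ($F{\left(B,w \right)} = -4 - 96 = -100$)
$R{\left(y \right)} = -124$ ($R{\left(y \right)} = -38 - 86 = -124$)
$\left(33171 + R{\left(-58 \right)}\right) + F{\left(-33,-142 \right)} = \left(33171 - 124\right) - 100 = 33047 - 100 = 32947$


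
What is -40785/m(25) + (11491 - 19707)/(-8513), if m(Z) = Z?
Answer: -69399461/42565 ≈ -1630.4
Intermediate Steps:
-40785/m(25) + (11491 - 19707)/(-8513) = -40785/25 + (11491 - 19707)/(-8513) = -40785*1/25 - 8216*(-1/8513) = -8157/5 + 8216/8513 = -69399461/42565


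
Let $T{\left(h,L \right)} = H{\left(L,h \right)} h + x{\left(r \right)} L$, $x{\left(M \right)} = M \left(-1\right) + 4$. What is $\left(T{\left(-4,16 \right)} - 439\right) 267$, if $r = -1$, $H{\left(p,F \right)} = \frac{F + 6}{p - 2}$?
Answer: $- \frac{672039}{7} \approx -96006.0$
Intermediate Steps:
$H{\left(p,F \right)} = \frac{6 + F}{-2 + p}$
$x{\left(M \right)} = 4 - M$ ($x{\left(M \right)} = - M + 4 = 4 - M$)
$T{\left(h,L \right)} = 5 L + \frac{h \left(6 + h\right)}{-2 + L}$ ($T{\left(h,L \right)} = \frac{6 + h}{-2 + L} h + \left(4 - -1\right) L = \frac{h \left(6 + h\right)}{-2 + L} + \left(4 + 1\right) L = \frac{h \left(6 + h\right)}{-2 + L} + 5 L = 5 L + \frac{h \left(6 + h\right)}{-2 + L}$)
$\left(T{\left(-4,16 \right)} - 439\right) 267 = \left(\frac{- 4 \left(6 - 4\right) + 5 \cdot 16 \left(-2 + 16\right)}{-2 + 16} - 439\right) 267 = \left(\frac{\left(-4\right) 2 + 5 \cdot 16 \cdot 14}{14} - 439\right) 267 = \left(\frac{-8 + 1120}{14} - 439\right) 267 = \left(\frac{1}{14} \cdot 1112 - 439\right) 267 = \left(\frac{556}{7} - 439\right) 267 = \left(- \frac{2517}{7}\right) 267 = - \frac{672039}{7}$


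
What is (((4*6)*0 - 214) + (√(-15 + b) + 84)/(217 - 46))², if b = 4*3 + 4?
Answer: 1332907081/29241 ≈ 45584.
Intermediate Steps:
b = 16 (b = 12 + 4 = 16)
(((4*6)*0 - 214) + (√(-15 + b) + 84)/(217 - 46))² = (((4*6)*0 - 214) + (√(-15 + 16) + 84)/(217 - 46))² = ((24*0 - 214) + (√1 + 84)/171)² = ((0 - 214) + (1 + 84)*(1/171))² = (-214 + 85*(1/171))² = (-214 + 85/171)² = (-36509/171)² = 1332907081/29241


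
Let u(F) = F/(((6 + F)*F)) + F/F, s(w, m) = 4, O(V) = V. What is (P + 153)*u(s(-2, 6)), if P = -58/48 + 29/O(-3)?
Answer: 12507/80 ≈ 156.34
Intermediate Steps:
u(F) = 1 + 1/(6 + F) (u(F) = F/((F*(6 + F))) + 1 = F*(1/(F*(6 + F))) + 1 = 1/(6 + F) + 1 = 1 + 1/(6 + F))
P = -87/8 (P = -58/48 + 29/(-3) = -58*1/48 + 29*(-⅓) = -29/24 - 29/3 = -87/8 ≈ -10.875)
(P + 153)*u(s(-2, 6)) = (-87/8 + 153)*((7 + 4)/(6 + 4)) = 1137*(11/10)/8 = 1137*((⅒)*11)/8 = (1137/8)*(11/10) = 12507/80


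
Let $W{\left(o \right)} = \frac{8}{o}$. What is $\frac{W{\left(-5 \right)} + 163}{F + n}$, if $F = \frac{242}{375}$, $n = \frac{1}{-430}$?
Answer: $\frac{5205150}{20737} \approx 251.01$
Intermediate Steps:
$n = - \frac{1}{430} \approx -0.0023256$
$F = \frac{242}{375}$ ($F = 242 \cdot \frac{1}{375} = \frac{242}{375} \approx 0.64533$)
$\frac{W{\left(-5 \right)} + 163}{F + n} = \frac{\frac{8}{-5} + 163}{\frac{242}{375} - \frac{1}{430}} = \frac{8 \left(- \frac{1}{5}\right) + 163}{\frac{20737}{32250}} = \left(- \frac{8}{5} + 163\right) \frac{32250}{20737} = \frac{807}{5} \cdot \frac{32250}{20737} = \frac{5205150}{20737}$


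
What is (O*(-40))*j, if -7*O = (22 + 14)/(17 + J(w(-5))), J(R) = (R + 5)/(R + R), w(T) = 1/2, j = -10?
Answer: -640/7 ≈ -91.429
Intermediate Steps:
w(T) = 1/2
J(R) = (5 + R)/(2*R) (J(R) = (5 + R)/((2*R)) = (5 + R)*(1/(2*R)) = (5 + R)/(2*R))
O = -8/35 (O = -(22 + 14)/(7*(17 + (5 + 1/2)/(2*(1/2)))) = -36/(7*(17 + (1/2)*2*(11/2))) = -36/(7*(17 + 11/2)) = -36/(7*45/2) = -36*2/(7*45) = -1/7*8/5 = -8/35 ≈ -0.22857)
(O*(-40))*j = -8/35*(-40)*(-10) = (64/7)*(-10) = -640/7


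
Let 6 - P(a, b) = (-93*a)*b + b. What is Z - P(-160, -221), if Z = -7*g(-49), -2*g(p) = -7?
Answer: -6577463/2 ≈ -3.2887e+6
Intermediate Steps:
g(p) = 7/2 (g(p) = -½*(-7) = 7/2)
P(a, b) = 6 - b + 93*a*b (P(a, b) = 6 - ((-93*a)*b + b) = 6 - (-93*a*b + b) = 6 - (b - 93*a*b) = 6 + (-b + 93*a*b) = 6 - b + 93*a*b)
Z = -49/2 (Z = -7*7/2 = -49/2 ≈ -24.500)
Z - P(-160, -221) = -49/2 - (6 - 1*(-221) + 93*(-160)*(-221)) = -49/2 - (6 + 221 + 3288480) = -49/2 - 1*3288707 = -49/2 - 3288707 = -6577463/2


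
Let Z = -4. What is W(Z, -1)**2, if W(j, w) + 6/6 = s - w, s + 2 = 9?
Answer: 49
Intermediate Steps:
s = 7 (s = -2 + 9 = 7)
W(j, w) = 6 - w (W(j, w) = -1 + (7 - w) = 6 - w)
W(Z, -1)**2 = (6 - 1*(-1))**2 = (6 + 1)**2 = 7**2 = 49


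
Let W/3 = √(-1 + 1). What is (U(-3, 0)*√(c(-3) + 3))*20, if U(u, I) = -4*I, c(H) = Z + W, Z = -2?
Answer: 0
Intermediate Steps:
W = 0 (W = 3*√(-1 + 1) = 3*√0 = 3*0 = 0)
c(H) = -2 (c(H) = -2 + 0 = -2)
(U(-3, 0)*√(c(-3) + 3))*20 = ((-4*0)*√(-2 + 3))*20 = (0*√1)*20 = (0*1)*20 = 0*20 = 0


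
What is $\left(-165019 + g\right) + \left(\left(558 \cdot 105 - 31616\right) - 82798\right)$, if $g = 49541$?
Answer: $-171302$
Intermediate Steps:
$\left(-165019 + g\right) + \left(\left(558 \cdot 105 - 31616\right) - 82798\right) = \left(-165019 + 49541\right) + \left(\left(558 \cdot 105 - 31616\right) - 82798\right) = -115478 + \left(\left(58590 - 31616\right) - 82798\right) = -115478 + \left(26974 - 82798\right) = -115478 - 55824 = -171302$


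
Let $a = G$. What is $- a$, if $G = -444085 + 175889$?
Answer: $268196$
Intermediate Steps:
$G = -268196$
$a = -268196$
$- a = \left(-1\right) \left(-268196\right) = 268196$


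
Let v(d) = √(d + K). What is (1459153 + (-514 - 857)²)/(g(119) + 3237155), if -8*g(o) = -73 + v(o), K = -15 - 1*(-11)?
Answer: 345863173042088/335335410309927 + 13355176*√115/335335410309927 ≈ 1.0314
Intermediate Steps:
K = -4 (K = -15 + 11 = -4)
v(d) = √(-4 + d) (v(d) = √(d - 4) = √(-4 + d))
g(o) = 73/8 - √(-4 + o)/8 (g(o) = -(-73 + √(-4 + o))/8 = 73/8 - √(-4 + o)/8)
(1459153 + (-514 - 857)²)/(g(119) + 3237155) = (1459153 + (-514 - 857)²)/((73/8 - √(-4 + 119)/8) + 3237155) = (1459153 + (-1371)²)/((73/8 - √115/8) + 3237155) = (1459153 + 1879641)/(25897313/8 - √115/8) = 3338794/(25897313/8 - √115/8)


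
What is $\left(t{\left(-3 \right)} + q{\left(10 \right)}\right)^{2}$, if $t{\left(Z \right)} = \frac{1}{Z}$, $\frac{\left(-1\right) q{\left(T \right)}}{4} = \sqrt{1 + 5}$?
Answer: $\frac{865}{9} + \frac{8 \sqrt{6}}{3} \approx 102.64$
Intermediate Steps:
$q{\left(T \right)} = - 4 \sqrt{6}$ ($q{\left(T \right)} = - 4 \sqrt{1 + 5} = - 4 \sqrt{6}$)
$\left(t{\left(-3 \right)} + q{\left(10 \right)}\right)^{2} = \left(\frac{1}{-3} - 4 \sqrt{6}\right)^{2} = \left(- \frac{1}{3} - 4 \sqrt{6}\right)^{2}$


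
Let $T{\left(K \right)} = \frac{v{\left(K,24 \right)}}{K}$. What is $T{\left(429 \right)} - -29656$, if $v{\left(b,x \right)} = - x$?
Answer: $\frac{4240800}{143} \approx 29656.0$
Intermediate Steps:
$T{\left(K \right)} = - \frac{24}{K}$ ($T{\left(K \right)} = \frac{\left(-1\right) 24}{K} = - \frac{24}{K}$)
$T{\left(429 \right)} - -29656 = - \frac{24}{429} - -29656 = \left(-24\right) \frac{1}{429} + 29656 = - \frac{8}{143} + 29656 = \frac{4240800}{143}$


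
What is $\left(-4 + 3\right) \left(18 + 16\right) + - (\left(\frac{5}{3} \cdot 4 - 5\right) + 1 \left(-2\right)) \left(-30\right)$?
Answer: $-44$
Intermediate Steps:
$\left(-4 + 3\right) \left(18 + 16\right) + - (\left(\frac{5}{3} \cdot 4 - 5\right) + 1 \left(-2\right)) \left(-30\right) = \left(-1\right) 34 + - (\left(5 \cdot \frac{1}{3} \cdot 4 - 5\right) - 2) \left(-30\right) = -34 + - (\left(\frac{5}{3} \cdot 4 - 5\right) - 2) \left(-30\right) = -34 + - (\left(\frac{20}{3} - 5\right) - 2) \left(-30\right) = -34 + - (\frac{5}{3} - 2) \left(-30\right) = -34 + \left(-1\right) \left(- \frac{1}{3}\right) \left(-30\right) = -34 + \frac{1}{3} \left(-30\right) = -34 - 10 = -44$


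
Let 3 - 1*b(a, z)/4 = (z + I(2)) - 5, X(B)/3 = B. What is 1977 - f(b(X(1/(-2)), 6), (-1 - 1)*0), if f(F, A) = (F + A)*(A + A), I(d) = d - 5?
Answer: 1977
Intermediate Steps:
X(B) = 3*B
I(d) = -5 + d
b(a, z) = 44 - 4*z (b(a, z) = 12 - 4*((z + (-5 + 2)) - 5) = 12 - 4*((z - 3) - 5) = 12 - 4*((-3 + z) - 5) = 12 - 4*(-8 + z) = 12 + (32 - 4*z) = 44 - 4*z)
f(F, A) = 2*A*(A + F) (f(F, A) = (A + F)*(2*A) = 2*A*(A + F))
1977 - f(b(X(1/(-2)), 6), (-1 - 1)*0) = 1977 - 2*(-1 - 1)*0*((-1 - 1)*0 + (44 - 4*6)) = 1977 - 2*(-2*0)*(-2*0 + (44 - 24)) = 1977 - 2*0*(0 + 20) = 1977 - 2*0*20 = 1977 - 1*0 = 1977 + 0 = 1977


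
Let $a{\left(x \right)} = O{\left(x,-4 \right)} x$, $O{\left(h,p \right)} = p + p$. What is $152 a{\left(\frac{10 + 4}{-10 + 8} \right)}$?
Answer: $8512$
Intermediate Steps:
$O{\left(h,p \right)} = 2 p$
$a{\left(x \right)} = - 8 x$ ($a{\left(x \right)} = 2 \left(-4\right) x = - 8 x$)
$152 a{\left(\frac{10 + 4}{-10 + 8} \right)} = 152 \left(- 8 \frac{10 + 4}{-10 + 8}\right) = 152 \left(- 8 \frac{14}{-2}\right) = 152 \left(- 8 \cdot 14 \left(- \frac{1}{2}\right)\right) = 152 \left(\left(-8\right) \left(-7\right)\right) = 152 \cdot 56 = 8512$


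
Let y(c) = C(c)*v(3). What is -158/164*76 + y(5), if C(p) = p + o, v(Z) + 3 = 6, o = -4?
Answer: -2879/41 ≈ -70.219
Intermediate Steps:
v(Z) = 3 (v(Z) = -3 + 6 = 3)
C(p) = -4 + p (C(p) = p - 4 = -4 + p)
y(c) = -12 + 3*c (y(c) = (-4 + c)*3 = -12 + 3*c)
-158/164*76 + y(5) = -158/164*76 + (-12 + 3*5) = -158*1/164*76 + (-12 + 15) = -79/82*76 + 3 = -3002/41 + 3 = -2879/41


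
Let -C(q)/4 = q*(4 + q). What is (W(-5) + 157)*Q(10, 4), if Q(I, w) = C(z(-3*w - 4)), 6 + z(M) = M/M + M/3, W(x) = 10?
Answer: -393452/9 ≈ -43717.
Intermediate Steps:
z(M) = -5 + M/3 (z(M) = -6 + (M/M + M/3) = -6 + (1 + M*(1/3)) = -6 + (1 + M/3) = -5 + M/3)
C(q) = -4*q*(4 + q)
Q(I, w) = -4*(-19/3 - w)*(-7/3 - w) (Q(I, w) = -4*(-5 + (-3*w - 4)/3)*(4 + (-5 + (-3*w - 4)/3)) = -4*(-5 + (-4 - 3*w)/3)*(4 + (-5 + (-4 - 3*w)/3)) = -4*(-5 + (-4/3 - w))*(4 + (-5 + (-4/3 - w))) = -4*(-19/3 - w)*(4 + (-19/3 - w)) = -4*(-19/3 - w)*(-7/3 - w))
(W(-5) + 157)*Q(10, 4) = (10 + 157)*(-532/9 - 4*4**2 - 104/3*4) = 167*(-532/9 - 4*16 - 416/3) = 167*(-532/9 - 64 - 416/3) = 167*(-2356/9) = -393452/9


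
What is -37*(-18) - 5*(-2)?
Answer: 676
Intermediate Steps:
-37*(-18) - 5*(-2) = 666 + 10 = 676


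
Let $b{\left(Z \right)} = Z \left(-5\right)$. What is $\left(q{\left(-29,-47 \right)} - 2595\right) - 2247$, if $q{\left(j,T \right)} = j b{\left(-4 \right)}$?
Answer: $-5422$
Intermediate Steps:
$b{\left(Z \right)} = - 5 Z$
$q{\left(j,T \right)} = 20 j$ ($q{\left(j,T \right)} = j \left(\left(-5\right) \left(-4\right)\right) = j 20 = 20 j$)
$\left(q{\left(-29,-47 \right)} - 2595\right) - 2247 = \left(20 \left(-29\right) - 2595\right) - 2247 = \left(-580 - 2595\right) - 2247 = -3175 - 2247 = -5422$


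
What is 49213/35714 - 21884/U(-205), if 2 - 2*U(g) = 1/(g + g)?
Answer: -640843040447/29321194 ≈ -21856.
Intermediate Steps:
U(g) = 1 - 1/(4*g) (U(g) = 1 - 1/(2*(g + g)) = 1 - 1/(2*g)/2 = 1 - 1/(4*g))
49213/35714 - 21884/U(-205) = 49213/35714 - 21884*(-205/(-¼ - 205)) = 49213*(1/35714) - 21884/((-1/205*(-821/4))) = 49213/35714 - 21884/821/820 = 49213/35714 - 21884*820/821 = 49213/35714 - 17944880/821 = -640843040447/29321194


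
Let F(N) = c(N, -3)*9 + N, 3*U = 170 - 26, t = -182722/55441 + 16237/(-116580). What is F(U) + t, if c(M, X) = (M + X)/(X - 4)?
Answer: -601381996759/45243182460 ≈ -13.292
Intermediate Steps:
c(M, X) = (M + X)/(-4 + X)
t = -22201926277/6463311780 (t = -182722*1/55441 + 16237*(-1/116580) = -182722/55441 - 16237/116580 = -22201926277/6463311780 ≈ -3.4351)
U = 48 (U = (170 - 26)/3 = (⅓)*144 = 48)
F(N) = 27/7 - 2*N/7 (F(N) = ((N - 3)/(-4 - 3))*9 + N = ((-3 + N)/(-7))*9 + N = -(-3 + N)/7*9 + N = (3/7 - N/7)*9 + N = (27/7 - 9*N/7) + N = 27/7 - 2*N/7)
F(U) + t = (27/7 - 2/7*48) - 22201926277/6463311780 = (27/7 - 96/7) - 22201926277/6463311780 = -69/7 - 22201926277/6463311780 = -601381996759/45243182460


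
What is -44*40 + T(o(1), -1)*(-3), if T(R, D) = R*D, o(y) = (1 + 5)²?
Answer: -1652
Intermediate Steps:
o(y) = 36 (o(y) = 6² = 36)
T(R, D) = D*R
-44*40 + T(o(1), -1)*(-3) = -44*40 - 1*36*(-3) = -1760 - 36*(-3) = -1760 + 108 = -1652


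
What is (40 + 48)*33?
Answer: 2904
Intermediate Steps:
(40 + 48)*33 = 88*33 = 2904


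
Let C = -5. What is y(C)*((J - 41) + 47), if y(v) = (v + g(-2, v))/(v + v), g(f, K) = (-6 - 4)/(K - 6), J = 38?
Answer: 18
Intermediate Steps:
g(f, K) = -10/(-6 + K)
y(v) = (v - 10/(-6 + v))/(2*v) (y(v) = (v - 10/(-6 + v))/(v + v) = (v - 10/(-6 + v))/((2*v)) = (v - 10/(-6 + v))*(1/(2*v)) = (v - 10/(-6 + v))/(2*v))
y(C)*((J - 41) + 47) = ((½)*(-10 - 5*(-6 - 5))/(-5*(-6 - 5)))*((38 - 41) + 47) = ((½)*(-⅕)*(-10 - 5*(-11))/(-11))*(-3 + 47) = ((½)*(-⅕)*(-1/11)*(-10 + 55))*44 = ((½)*(-⅕)*(-1/11)*45)*44 = (9/22)*44 = 18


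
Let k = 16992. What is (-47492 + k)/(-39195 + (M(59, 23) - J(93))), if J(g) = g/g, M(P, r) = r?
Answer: 30500/39173 ≈ 0.77860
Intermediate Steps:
J(g) = 1
(-47492 + k)/(-39195 + (M(59, 23) - J(93))) = (-47492 + 16992)/(-39195 + (23 - 1*1)) = -30500/(-39195 + (23 - 1)) = -30500/(-39195 + 22) = -30500/(-39173) = -30500*(-1/39173) = 30500/39173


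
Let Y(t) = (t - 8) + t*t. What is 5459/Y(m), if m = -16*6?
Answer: 5459/9112 ≈ 0.59910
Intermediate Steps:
m = -96
Y(t) = -8 + t + t**2 (Y(t) = (-8 + t) + t**2 = -8 + t + t**2)
5459/Y(m) = 5459/(-8 - 96 + (-96)**2) = 5459/(-8 - 96 + 9216) = 5459/9112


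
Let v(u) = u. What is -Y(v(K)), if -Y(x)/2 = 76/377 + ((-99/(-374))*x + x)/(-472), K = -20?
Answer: 385967/756262 ≈ 0.51036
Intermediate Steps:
Y(x) = -152/377 + 43*x/8024 (Y(x) = -2*(76/377 + ((-99/(-374))*x + x)/(-472)) = -2*(76*(1/377) + ((-99*(-1/374))*x + x)*(-1/472)) = -2*(76/377 + (9*x/34 + x)*(-1/472)) = -2*(76/377 + (43*x/34)*(-1/472)) = -2*(76/377 - 43*x/16048) = -152/377 + 43*x/8024)
-Y(v(K)) = -(-152/377 + (43/8024)*(-20)) = -(-152/377 - 215/2006) = -1*(-385967/756262) = 385967/756262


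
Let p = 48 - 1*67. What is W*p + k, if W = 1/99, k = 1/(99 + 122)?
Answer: -4100/21879 ≈ -0.18739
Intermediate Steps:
k = 1/221 ≈ 0.0045249
p = -19 (p = 48 - 67 = -19)
W = 1/99 ≈ 0.010101
W*p + k = (1/99)*(-19) + 1/221 = -19/99 + 1/221 = -4100/21879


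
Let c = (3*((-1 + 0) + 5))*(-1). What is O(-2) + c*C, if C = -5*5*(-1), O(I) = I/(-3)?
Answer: -898/3 ≈ -299.33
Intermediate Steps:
O(I) = -I/3 (O(I) = I*(-⅓) = -I/3)
C = 25 (C = -25*(-1) = 25)
c = -12 (c = (3*(-1 + 5))*(-1) = (3*4)*(-1) = 12*(-1) = -12)
O(-2) + c*C = -⅓*(-2) - 12*25 = ⅔ - 300 = -898/3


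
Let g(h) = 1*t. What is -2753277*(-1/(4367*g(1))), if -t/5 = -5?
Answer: 2753277/109175 ≈ 25.219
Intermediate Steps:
t = 25 (t = -5*(-5) = 25)
g(h) = 25 (g(h) = 1*25 = 25)
-2753277*(-1/(4367*g(1))) = -2753277/((-4367*25)) = -2753277/(-109175) = -2753277*(-1/109175) = 2753277/109175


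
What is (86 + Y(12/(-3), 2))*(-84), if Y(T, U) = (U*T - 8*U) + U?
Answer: -5376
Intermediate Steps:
Y(T, U) = -7*U + T*U (Y(T, U) = (T*U - 8*U) + U = (-8*U + T*U) + U = -7*U + T*U)
(86 + Y(12/(-3), 2))*(-84) = (86 + 2*(-7 + 12/(-3)))*(-84) = (86 + 2*(-7 + 12*(-⅓)))*(-84) = (86 + 2*(-7 - 4))*(-84) = (86 + 2*(-11))*(-84) = (86 - 22)*(-84) = 64*(-84) = -5376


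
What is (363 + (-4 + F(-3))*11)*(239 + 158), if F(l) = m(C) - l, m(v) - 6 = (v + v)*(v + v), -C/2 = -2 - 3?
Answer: 1912746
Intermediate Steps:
C = 10 (C = -2*(-2 - 3) = -2*(-5) = 10)
m(v) = 6 + 4*v² (m(v) = 6 + (v + v)*(v + v) = 6 + (2*v)*(2*v) = 6 + 4*v²)
F(l) = 406 - l (F(l) = (6 + 4*10²) - l = (6 + 4*100) - l = (6 + 400) - l = 406 - l)
(363 + (-4 + F(-3))*11)*(239 + 158) = (363 + (-4 + (406 - 1*(-3)))*11)*(239 + 158) = (363 + (-4 + (406 + 3))*11)*397 = (363 + (-4 + 409)*11)*397 = (363 + 405*11)*397 = (363 + 4455)*397 = 4818*397 = 1912746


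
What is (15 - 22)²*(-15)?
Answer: -735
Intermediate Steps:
(15 - 22)²*(-15) = (-7)²*(-15) = 49*(-15) = -735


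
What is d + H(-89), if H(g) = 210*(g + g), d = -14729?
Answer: -52109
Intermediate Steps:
H(g) = 420*g (H(g) = 210*(2*g) = 420*g)
d + H(-89) = -14729 + 420*(-89) = -14729 - 37380 = -52109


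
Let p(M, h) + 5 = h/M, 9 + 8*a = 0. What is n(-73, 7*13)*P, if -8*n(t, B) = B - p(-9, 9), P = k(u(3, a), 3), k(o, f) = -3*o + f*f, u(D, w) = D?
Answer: 0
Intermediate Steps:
a = -9/8 (a = -9/8 + (⅛)*0 = -9/8 + 0 = -9/8 ≈ -1.1250)
k(o, f) = f² - 3*o (k(o, f) = -3*o + f² = f² - 3*o)
p(M, h) = -5 + h/M
P = 0 (P = 3² - 3*3 = 9 - 9 = 0)
n(t, B) = -¾ - B/8 (n(t, B) = -(B - (-5 + 9/(-9)))/8 = -(B - (-5 + 9*(-⅑)))/8 = -(B - (-5 - 1))/8 = -(B - 1*(-6))/8 = -(B + 6)/8 = -(6 + B)/8 = -¾ - B/8)
n(-73, 7*13)*P = (-¾ - 7*13/8)*0 = (-¾ - ⅛*91)*0 = (-¾ - 91/8)*0 = -97/8*0 = 0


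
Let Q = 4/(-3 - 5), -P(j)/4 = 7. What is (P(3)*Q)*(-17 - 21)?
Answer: -532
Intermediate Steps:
P(j) = -28 (P(j) = -4*7 = -28)
Q = -½ (Q = 4/(-8) = -⅛*4 = -½ ≈ -0.50000)
(P(3)*Q)*(-17 - 21) = (-28*(-½))*(-17 - 21) = 14*(-38) = -532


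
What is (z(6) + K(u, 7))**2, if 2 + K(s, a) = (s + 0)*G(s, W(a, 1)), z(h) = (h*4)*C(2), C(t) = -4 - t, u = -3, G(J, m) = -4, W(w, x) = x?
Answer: 17956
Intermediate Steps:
z(h) = -24*h (z(h) = (h*4)*(-4 - 1*2) = (4*h)*(-4 - 2) = (4*h)*(-6) = -24*h)
K(s, a) = -2 - 4*s (K(s, a) = -2 + (s + 0)*(-4) = -2 + s*(-4) = -2 - 4*s)
(z(6) + K(u, 7))**2 = (-24*6 + (-2 - 4*(-3)))**2 = (-144 + (-2 + 12))**2 = (-144 + 10)**2 = (-134)**2 = 17956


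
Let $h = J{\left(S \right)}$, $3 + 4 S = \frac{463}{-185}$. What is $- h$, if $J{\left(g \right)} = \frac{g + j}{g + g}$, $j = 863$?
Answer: $\frac{318801}{1018} \approx 313.16$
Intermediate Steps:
$S = - \frac{509}{370}$ ($S = - \frac{3}{4} + \frac{463 \frac{1}{-185}}{4} = - \frac{3}{4} + \frac{463 \left(- \frac{1}{185}\right)}{4} = - \frac{3}{4} + \frac{1}{4} \left(- \frac{463}{185}\right) = - \frac{3}{4} - \frac{463}{740} = - \frac{509}{370} \approx -1.3757$)
$J{\left(g \right)} = \frac{863 + g}{2 g}$ ($J{\left(g \right)} = \frac{g + 863}{g + g} = \frac{863 + g}{2 g}$)
$h = - \frac{318801}{1018}$ ($h = \frac{863 - \frac{509}{370}}{2 \left(- \frac{509}{370}\right)} = \frac{1}{2} \left(- \frac{370}{509}\right) \frac{318801}{370} = - \frac{318801}{1018} \approx -313.16$)
$- h = \left(-1\right) \left(- \frac{318801}{1018}\right) = \frac{318801}{1018}$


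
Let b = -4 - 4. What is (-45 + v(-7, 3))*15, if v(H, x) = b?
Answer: -795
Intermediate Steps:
b = -8
v(H, x) = -8
(-45 + v(-7, 3))*15 = (-45 - 8)*15 = -53*15 = -795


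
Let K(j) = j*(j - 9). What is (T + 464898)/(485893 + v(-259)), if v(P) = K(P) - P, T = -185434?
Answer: 69866/138891 ≈ 0.50303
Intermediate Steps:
K(j) = j*(-9 + j)
v(P) = -P + P*(-9 + P) (v(P) = P*(-9 + P) - P = -P + P*(-9 + P))
(T + 464898)/(485893 + v(-259)) = (-185434 + 464898)/(485893 - 259*(-10 - 259)) = 279464/(485893 - 259*(-269)) = 279464/(485893 + 69671) = 279464/555564 = 279464*(1/555564) = 69866/138891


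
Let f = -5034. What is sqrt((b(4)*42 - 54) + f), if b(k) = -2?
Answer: 2*I*sqrt(1293) ≈ 71.917*I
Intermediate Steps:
sqrt((b(4)*42 - 54) + f) = sqrt((-2*42 - 54) - 5034) = sqrt((-84 - 54) - 5034) = sqrt(-138 - 5034) = sqrt(-5172) = 2*I*sqrt(1293)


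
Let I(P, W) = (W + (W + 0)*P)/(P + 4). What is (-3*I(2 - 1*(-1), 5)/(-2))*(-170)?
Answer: -5100/7 ≈ -728.57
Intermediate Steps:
I(P, W) = (W + P*W)/(4 + P) (I(P, W) = (W + W*P)/(4 + P) = (W + P*W)/(4 + P))
(-3*I(2 - 1*(-1), 5)/(-2))*(-170) = (-15*(1 + (2 - 1*(-1)))/(4 + (2 - 1*(-1)))/(-2))*(-170) = (-15*(1 + (2 + 1))/(4 + (2 + 1))*(-1/2))*(-170) = (-15*(1 + 3)/(4 + 3)*(-1/2))*(-170) = (-15*4/7*(-1/2))*(-170) = (-3*20/7*(-1/2))*(-170) = -60/7*(-1/2)*(-170) = (30/7)*(-170) = -5100/7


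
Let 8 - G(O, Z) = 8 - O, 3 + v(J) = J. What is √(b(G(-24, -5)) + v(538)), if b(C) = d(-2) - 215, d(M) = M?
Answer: √318 ≈ 17.833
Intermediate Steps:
v(J) = -3 + J
G(O, Z) = O (G(O, Z) = 8 - (8 - O) = 8 + (-8 + O) = O)
b(C) = -217 (b(C) = -2 - 215 = -217)
√(b(G(-24, -5)) + v(538)) = √(-217 + (-3 + 538)) = √(-217 + 535) = √318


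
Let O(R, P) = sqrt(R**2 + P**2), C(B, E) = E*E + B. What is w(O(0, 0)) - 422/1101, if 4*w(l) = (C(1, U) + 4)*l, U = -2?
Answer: -422/1101 ≈ -0.38329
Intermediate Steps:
C(B, E) = B + E**2 (C(B, E) = E**2 + B = B + E**2)
O(R, P) = sqrt(P**2 + R**2)
w(l) = 9*l/4 (w(l) = (((1 + (-2)**2) + 4)*l)/4 = (((1 + 4) + 4)*l)/4 = ((5 + 4)*l)/4 = (9*l)/4 = 9*l/4)
w(O(0, 0)) - 422/1101 = 9*sqrt(0**2 + 0**2)/4 - 422/1101 = 9*sqrt(0 + 0)/4 - 422/1101 = 9*sqrt(0)/4 - 1*422/1101 = (9/4)*0 - 422/1101 = 0 - 422/1101 = -422/1101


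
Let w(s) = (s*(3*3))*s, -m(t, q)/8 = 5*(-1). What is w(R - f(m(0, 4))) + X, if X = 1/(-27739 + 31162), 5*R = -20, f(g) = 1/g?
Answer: 798549847/5476800 ≈ 145.81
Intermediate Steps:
m(t, q) = 40 (m(t, q) = -40*(-1) = -8*(-5) = 40)
R = -4 (R = (⅕)*(-20) = -4)
X = 1/3423 ≈ 0.00029214
w(s) = 9*s² (w(s) = (s*9)*s = (9*s)*s = 9*s²)
w(R - f(m(0, 4))) + X = 9*(-4 - 1/40)² + 1/3423 = 9*(-161/40)² + 1/3423 = 9*(25921/1600) + 1/3423 = 233289/1600 + 1/3423 = 798549847/5476800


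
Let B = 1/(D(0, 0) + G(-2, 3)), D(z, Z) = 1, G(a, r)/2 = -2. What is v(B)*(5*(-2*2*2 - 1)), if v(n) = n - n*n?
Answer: 20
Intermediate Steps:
G(a, r) = -4 (G(a, r) = 2*(-2) = -4)
B = -1/3 (B = 1/(1 - 4) = 1/(-3) = -1/3 ≈ -0.33333)
v(n) = n - n**2
v(B)*(5*(-2*2*2 - 1)) = (-(1 - 1*(-1/3))/3)*(5*(-2*2*2 - 1)) = (-(1 + 1/3)/3)*(5*(-4*2 - 1)) = (-1/3*4/3)*(5*(-8 - 1)) = -20*(-9)/9 = -4/9*(-45) = 20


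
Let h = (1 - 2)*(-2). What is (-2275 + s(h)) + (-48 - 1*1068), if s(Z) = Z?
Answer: -3389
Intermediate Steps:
h = 2 (h = -1*(-2) = 2)
(-2275 + s(h)) + (-48 - 1*1068) = (-2275 + 2) + (-48 - 1*1068) = -2273 + (-48 - 1068) = -2273 - 1116 = -3389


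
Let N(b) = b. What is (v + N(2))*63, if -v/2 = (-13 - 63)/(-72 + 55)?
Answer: -7434/17 ≈ -437.29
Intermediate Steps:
v = -152/17 (v = -2*(-13 - 63)/(-72 + 55) = -(-152)/(-17) = -(-152)*(-1)/17 = -2*76/17 = -152/17 ≈ -8.9412)
(v + N(2))*63 = (-152/17 + 2)*63 = -118/17*63 = -7434/17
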